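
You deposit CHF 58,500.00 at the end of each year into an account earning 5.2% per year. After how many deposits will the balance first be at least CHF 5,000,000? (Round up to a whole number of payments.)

34 payments

Periodic rate r = 0.052 per year.
Ordinary annuity FV: 5,000,000 = 58,500 × [((1+r)^n − 1)/r].
(1+r)^n = 1 + 5,000,000 × r / 58,500, so n = ln(1 + 5,000,000·r/58,500) / ln(1+r) = 33.43.
Round up to a whole number of payments: n = 34.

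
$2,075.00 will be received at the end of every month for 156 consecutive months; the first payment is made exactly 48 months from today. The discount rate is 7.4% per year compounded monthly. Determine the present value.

Ordinary annuity of 156 payments, first payment at period 48.
Periodic rate r = 0.074/12 per month; n is counted in months.
The ordinary-annuity PV formula values the stream one period before the first payment (period 47); discount that back 47 periods:
PV₀ = 2,075 × [1 − (1+r)^−156] / r × (1+r)^−47 = $155,447.74

$155,447.74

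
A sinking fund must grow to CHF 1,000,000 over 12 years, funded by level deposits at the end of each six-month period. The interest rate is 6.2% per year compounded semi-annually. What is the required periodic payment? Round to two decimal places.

CHF 28,685.30

Level ordinary annuity; solve FV = PMT × [((1+r)^n − 1)/r] for PMT.
Periodic rate r = 0.062/2 per half-year; n is counted in half-years.
With n = 24: PMT = 1,000,000 / ([((1+r)^n − 1)/r]) = CHF 28,685.30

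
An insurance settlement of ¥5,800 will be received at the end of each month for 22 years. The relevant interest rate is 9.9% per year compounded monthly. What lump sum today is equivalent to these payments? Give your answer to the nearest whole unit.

This is an ordinary annuity: 264 payments of ¥5,800 at the end of each month.
Periodic rate r = 0.099/12 per month; n is counted in months.
PV = PMT × [(1 − (1+r)^−n)/r] = 5,800 × [1 − (1+r)^−264] / r = ¥622,685

¥622,685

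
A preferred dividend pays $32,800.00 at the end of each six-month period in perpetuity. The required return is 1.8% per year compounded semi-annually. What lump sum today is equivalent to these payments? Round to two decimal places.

$3,644,444.44

Periodic rate r = 0.018/2 per half-year.
Level perpetuity: PV = PMT / r = 32,800 / (0.018/2) = $3,644,444.44.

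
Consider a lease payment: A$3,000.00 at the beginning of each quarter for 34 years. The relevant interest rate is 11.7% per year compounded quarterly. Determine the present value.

This is an annuity due: 136 payments of A$3,000.00 at the beginning of each quarter.
Periodic rate r = 0.117/4 per quarter; n is counted in quarters.
PV = PMT × [(1 − (1+r)^−n)/r] × (1+r) = 3,000 × [1 − (1+r)^−136] / r × (1+r) = A$103,471.55

A$103,471.55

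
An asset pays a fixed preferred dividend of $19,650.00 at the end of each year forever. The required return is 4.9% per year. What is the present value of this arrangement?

$401,020.41

Periodic rate r = 0.049 per year.
Level perpetuity: PV = PMT / r = 19,650 / (0.049) = $401,020.41.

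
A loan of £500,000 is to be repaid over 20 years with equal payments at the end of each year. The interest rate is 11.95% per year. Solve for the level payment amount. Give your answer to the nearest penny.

£66,729.71

Level ordinary annuity; solve PV = PMT × [(1 − (1+r)^−n)/r] for PMT.
Periodic rate r = 0.1195 per year.
With n = 20: PMT = 500,000 / ([(1 − (1+r)^−n)/r]) = £66,729.71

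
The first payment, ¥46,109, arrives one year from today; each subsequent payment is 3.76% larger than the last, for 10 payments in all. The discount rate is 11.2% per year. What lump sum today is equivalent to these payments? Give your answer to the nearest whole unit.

Periodic rate r = 0.112 per year.
Growing ordinary annuity: PV = PMT₁ × [1 − ((1+g)/(1+r))^n] / (r − g) = 46,109 × [1 − ((1+0.0376)/(1+r))^10] / (r − 0.0376) = ¥309,671.

¥309,671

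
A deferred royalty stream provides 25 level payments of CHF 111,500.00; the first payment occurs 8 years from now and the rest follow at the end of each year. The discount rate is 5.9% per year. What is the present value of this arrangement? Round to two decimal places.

CHF 963,353.69

Ordinary annuity of 25 payments, first payment at period 8.
Periodic rate r = 0.059 per year.
The ordinary-annuity PV formula values the stream one period before the first payment (period 7); discount that back 7 periods:
PV₀ = 111,500 × [1 − (1+r)^−25] / r × (1+r)^−7 = CHF 963,353.69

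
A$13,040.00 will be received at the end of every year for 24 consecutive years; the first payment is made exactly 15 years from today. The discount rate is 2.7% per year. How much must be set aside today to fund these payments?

A$157,120.34

Ordinary annuity of 24 payments, first payment at period 15.
Periodic rate r = 0.027 per year.
The ordinary-annuity PV formula values the stream one period before the first payment (period 14); discount that back 14 periods:
PV₀ = 13,040 × [1 − (1+r)^−24] / r × (1+r)^−14 = A$157,120.34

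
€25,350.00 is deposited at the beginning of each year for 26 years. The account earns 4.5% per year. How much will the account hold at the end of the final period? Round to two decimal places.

This is an annuity due: 26 deposits of €25,350.00 at the beginning of each year.
Periodic rate r = 0.045 per year.
FV = PMT × [((1+r)^n − 1)/r] × (1+r) = 25,350 × [(1+r)^26 − 1] / r × (1+r) = €1,260,182.05

€1,260,182.05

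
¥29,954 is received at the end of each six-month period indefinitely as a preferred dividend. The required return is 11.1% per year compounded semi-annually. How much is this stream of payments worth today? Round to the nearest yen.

¥539,712

Periodic rate r = 0.111/2 per half-year.
Level perpetuity: PV = PMT / r = 29,954 / (0.111/2) = ¥539,712.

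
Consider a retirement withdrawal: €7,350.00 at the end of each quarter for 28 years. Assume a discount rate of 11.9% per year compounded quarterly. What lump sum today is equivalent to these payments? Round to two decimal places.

€237,793.97

This is an ordinary annuity: 112 payments of €7,350.00 at the end of each quarter.
Periodic rate r = 0.119/4 per quarter; n is counted in quarters.
PV = PMT × [(1 − (1+r)^−n)/r] = 7,350 × [1 − (1+r)^−112] / r = €237,793.97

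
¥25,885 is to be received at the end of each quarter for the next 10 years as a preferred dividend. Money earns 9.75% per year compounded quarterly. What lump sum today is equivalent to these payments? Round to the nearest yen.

This is an ordinary annuity: 40 payments of ¥25,885 at the end of each quarter.
Periodic rate r = 0.0975/4 per quarter; n is counted in quarters.
PV = PMT × [(1 − (1+r)^−n)/r] = 25,885 × [1 − (1+r)^−40] / r = ¥656,678

¥656,678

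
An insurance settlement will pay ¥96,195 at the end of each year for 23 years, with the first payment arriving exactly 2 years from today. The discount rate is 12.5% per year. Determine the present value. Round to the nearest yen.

¥638,494

Ordinary annuity of 23 payments, first payment at period 2.
Periodic rate r = 0.125 per year.
The ordinary-annuity PV formula values the stream one period before the first payment (period 1); discount that back 1 periods:
PV₀ = 96,195 × [1 − (1+r)^−23] / r × (1+r)^−1 = ¥638,494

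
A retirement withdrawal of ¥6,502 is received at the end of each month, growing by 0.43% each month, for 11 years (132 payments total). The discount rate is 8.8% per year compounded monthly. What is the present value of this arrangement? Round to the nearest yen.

¥703,920

Periodic rate r = 0.088/12 per month; n is counted in months.
Growing ordinary annuity: PV = PMT₁ × [1 − ((1+g)/(1+r))^n] / (r − g) = 6,502 × [1 − ((1+0.0043)/(1+r))^132] / (r − 0.0043) = ¥703,920.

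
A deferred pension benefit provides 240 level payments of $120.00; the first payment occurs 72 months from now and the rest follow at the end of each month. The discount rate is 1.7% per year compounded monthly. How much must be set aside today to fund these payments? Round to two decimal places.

Ordinary annuity of 240 payments, first payment at period 72.
Periodic rate r = 0.017/12 per month; n is counted in months.
The ordinary-annuity PV formula values the stream one period before the first payment (period 71); discount that back 71 periods:
PV₀ = 120 × [1 − (1+r)^−240] / r × (1+r)^−71 = $22,066.95

$22,066.95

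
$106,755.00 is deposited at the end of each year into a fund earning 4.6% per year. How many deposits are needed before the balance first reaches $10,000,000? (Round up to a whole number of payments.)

Periodic rate r = 0.046 per year.
Ordinary annuity FV: 10,000,000 = 106,755 × [((1+r)^n − 1)/r].
(1+r)^n = 1 + 10,000,000 × r / 106,755, so n = ln(1 + 10,000,000·r/106,755) / ln(1+r) = 37.12.
Round up to a whole number of payments: n = 38.

38 payments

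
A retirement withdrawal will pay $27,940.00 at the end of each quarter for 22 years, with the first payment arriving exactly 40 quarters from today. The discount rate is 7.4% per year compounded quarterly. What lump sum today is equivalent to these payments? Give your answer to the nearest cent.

Ordinary annuity of 88 payments, first payment at period 40.
Periodic rate r = 0.074/4 per quarter; n is counted in quarters.
The ordinary-annuity PV formula values the stream one period before the first payment (period 39); discount that back 39 periods:
PV₀ = 27,940 × [1 − (1+r)^−88] / r × (1+r)^−39 = $591,648.37

$591,648.37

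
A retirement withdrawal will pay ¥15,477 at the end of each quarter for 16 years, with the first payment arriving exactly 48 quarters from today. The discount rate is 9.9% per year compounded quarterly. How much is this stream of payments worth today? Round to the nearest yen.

Ordinary annuity of 64 payments, first payment at period 48.
Periodic rate r = 0.099/4 per quarter; n is counted in quarters.
The ordinary-annuity PV formula values the stream one period before the first payment (period 47); discount that back 47 periods:
PV₀ = 15,477 × [1 − (1+r)^−64] / r × (1+r)^−47 = ¥156,734

¥156,734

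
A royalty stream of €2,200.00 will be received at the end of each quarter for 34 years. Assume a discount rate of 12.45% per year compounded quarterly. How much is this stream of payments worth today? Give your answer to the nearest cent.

€69,588.84

This is an ordinary annuity: 136 payments of €2,200.00 at the end of each quarter.
Periodic rate r = 0.1245/4 per quarter; n is counted in quarters.
PV = PMT × [(1 − (1+r)^−n)/r] = 2,200 × [1 − (1+r)^−136] / r = €69,588.84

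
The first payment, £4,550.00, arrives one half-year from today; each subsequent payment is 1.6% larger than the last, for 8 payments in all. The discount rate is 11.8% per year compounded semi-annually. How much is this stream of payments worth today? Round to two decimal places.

£29,864.45

Periodic rate r = 0.118/2 per half-year; n is counted in half-years.
Growing ordinary annuity: PV = PMT₁ × [1 − ((1+g)/(1+r))^n] / (r − g) = 4,550 × [1 − ((1+0.016)/(1+r))^8] / (r − 0.016) = £29,864.45.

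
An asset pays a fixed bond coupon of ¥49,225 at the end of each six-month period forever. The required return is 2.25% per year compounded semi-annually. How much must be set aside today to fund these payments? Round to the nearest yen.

Periodic rate r = 0.0225/2 per half-year.
Level perpetuity: PV = PMT / r = 49,225 / (0.0225/2) = ¥4,375,556.

¥4,375,556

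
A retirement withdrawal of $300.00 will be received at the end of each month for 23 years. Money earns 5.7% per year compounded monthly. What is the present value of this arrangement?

This is an ordinary annuity: 276 payments of $300.00 at the end of each month.
Periodic rate r = 0.057/12 per month; n is counted in months.
PV = PMT × [(1 − (1+r)^−n)/r] = 300 × [1 − (1+r)^−276] / r = $46,080.74

$46,080.74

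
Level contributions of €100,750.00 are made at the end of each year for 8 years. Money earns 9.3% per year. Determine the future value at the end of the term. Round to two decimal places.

This is an ordinary annuity: 8 deposits of €100,750.00 at the end of each year.
Periodic rate r = 0.093 per year.
FV = PMT × [((1+r)^n − 1)/r] = 100,750 × [(1+r)^8 − 1] / r = €1,123,265.59

€1,123,265.59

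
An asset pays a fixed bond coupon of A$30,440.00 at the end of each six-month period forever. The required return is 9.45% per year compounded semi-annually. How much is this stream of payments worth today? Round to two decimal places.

A$644,232.80

Periodic rate r = 0.0945/2 per half-year.
Level perpetuity: PV = PMT / r = 30,440 / (0.0945/2) = A$644,232.80.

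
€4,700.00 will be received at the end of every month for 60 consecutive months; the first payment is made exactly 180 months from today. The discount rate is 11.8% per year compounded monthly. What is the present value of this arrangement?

€36,826.01

Ordinary annuity of 60 payments, first payment at period 180.
Periodic rate r = 0.118/12 per month; n is counted in months.
The ordinary-annuity PV formula values the stream one period before the first payment (period 179); discount that back 179 periods:
PV₀ = 4,700 × [1 − (1+r)^−60] / r × (1+r)^−179 = €36,826.01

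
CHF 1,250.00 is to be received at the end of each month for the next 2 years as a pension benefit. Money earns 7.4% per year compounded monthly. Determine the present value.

This is an ordinary annuity: 24 payments of CHF 1,250.00 at the end of each month.
Periodic rate r = 0.074/12 per month; n is counted in months.
PV = PMT × [(1 − (1+r)^−n)/r] = 1,250 × [1 − (1+r)^−24] / r = CHF 27,806.12

CHF 27,806.12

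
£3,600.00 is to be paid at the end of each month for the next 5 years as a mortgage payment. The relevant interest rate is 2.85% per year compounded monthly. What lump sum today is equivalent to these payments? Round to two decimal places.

This is an ordinary annuity: 60 payments of £3,600.00 at the end of each month.
Periodic rate r = 0.0285/12 per month; n is counted in months.
PV = PMT × [(1 − (1+r)^−n)/r] = 3,600 × [1 − (1+r)^−60] / r = £201,093.61

£201,093.61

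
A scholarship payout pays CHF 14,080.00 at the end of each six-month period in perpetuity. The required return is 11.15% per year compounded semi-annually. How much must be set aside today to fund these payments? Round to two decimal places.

Periodic rate r = 0.1115/2 per half-year.
Level perpetuity: PV = PMT / r = 14,080 / (0.1115/2) = CHF 252,556.05.

CHF 252,556.05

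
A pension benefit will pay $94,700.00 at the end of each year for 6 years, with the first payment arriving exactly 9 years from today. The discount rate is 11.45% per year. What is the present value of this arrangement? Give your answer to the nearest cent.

Ordinary annuity of 6 payments, first payment at period 9.
Periodic rate r = 0.1145 per year.
The ordinary-annuity PV formula values the stream one period before the first payment (period 8); discount that back 8 periods:
PV₀ = 94,700 × [1 − (1+r)^−6] / r × (1+r)^−8 = $166,148.56

$166,148.56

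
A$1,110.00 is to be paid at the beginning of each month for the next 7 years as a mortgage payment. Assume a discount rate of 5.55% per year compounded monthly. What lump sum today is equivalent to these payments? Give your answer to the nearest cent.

This is an annuity due: 84 payments of A$1,110.00 at the beginning of each month.
Periodic rate r = 0.0555/12 per month; n is counted in months.
PV = PMT × [(1 − (1+r)^−n)/r] × (1+r) = 1,110 × [1 − (1+r)^−84] / r × (1+r) = A$77,473.27

A$77,473.27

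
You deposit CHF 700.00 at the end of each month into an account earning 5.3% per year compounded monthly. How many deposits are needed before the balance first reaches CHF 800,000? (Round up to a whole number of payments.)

Periodic rate r = 0.053/12 per month; n is counted in months.
Ordinary annuity FV: 800,000 = 700 × [((1+r)^n − 1)/r].
(1+r)^n = 1 + 800,000 × r / 700, so n = ln(1 + 800,000·r/700) / ln(1+r) = 408.37.
Round up to a whole number of payments: n = 409.

409 payments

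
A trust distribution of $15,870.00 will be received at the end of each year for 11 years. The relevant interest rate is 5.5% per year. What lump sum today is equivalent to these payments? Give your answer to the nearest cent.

This is an ordinary annuity: 11 payments of $15,870.00 at the end of each year.
Periodic rate r = 0.055 per year.
PV = PMT × [(1 − (1+r)^−n)/r] = 15,870 × [1 − (1+r)^−11] / r = $128,428.55

$128,428.55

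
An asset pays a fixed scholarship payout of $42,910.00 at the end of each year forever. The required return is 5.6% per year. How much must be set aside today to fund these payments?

$766,250.00

Periodic rate r = 0.056 per year.
Level perpetuity: PV = PMT / r = 42,910 / (0.056) = $766,250.00.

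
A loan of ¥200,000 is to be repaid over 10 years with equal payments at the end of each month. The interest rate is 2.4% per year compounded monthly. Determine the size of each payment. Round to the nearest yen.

Level ordinary annuity; solve PV = PMT × [(1 − (1+r)^−n)/r] for PMT.
Periodic rate r = 0.024/12 per month; n is counted in months.
With n = 120: PMT = 200,000 / ([(1 − (1+r)^−n)/r]) = ¥1,876

¥1,876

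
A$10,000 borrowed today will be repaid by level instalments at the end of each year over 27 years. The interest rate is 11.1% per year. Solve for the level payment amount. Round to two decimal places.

A$1,178.73

Level ordinary annuity; solve PV = PMT × [(1 − (1+r)^−n)/r] for PMT.
Periodic rate r = 0.111 per year.
With n = 27: PMT = 10,000 / ([(1 − (1+r)^−n)/r]) = A$1,178.73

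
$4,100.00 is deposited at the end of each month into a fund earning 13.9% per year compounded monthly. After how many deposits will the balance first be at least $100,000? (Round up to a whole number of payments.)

22 payments

Periodic rate r = 0.139/12 per month; n is counted in months.
Ordinary annuity FV: 100,000 = 4,100 × [((1+r)^n − 1)/r].
(1+r)^n = 1 + 100,000 × r / 4,100, so n = ln(1 + 100,000·r/4,100) / ln(1+r) = 21.61.
Round up to a whole number of payments: n = 22.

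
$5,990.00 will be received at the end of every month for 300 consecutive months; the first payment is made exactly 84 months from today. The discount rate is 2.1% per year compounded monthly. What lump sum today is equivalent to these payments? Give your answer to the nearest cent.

Ordinary annuity of 300 payments, first payment at period 84.
Periodic rate r = 0.021/12 per month; n is counted in months.
The ordinary-annuity PV formula values the stream one period before the first payment (period 83); discount that back 83 periods:
PV₀ = 5,990 × [1 − (1+r)^−300] / r × (1+r)^−83 = $1,208,389.82

$1,208,389.82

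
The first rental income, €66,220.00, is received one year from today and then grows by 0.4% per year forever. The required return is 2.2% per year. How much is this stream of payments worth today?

Periodic rate r = 0.022 per year.
Growing perpetuity (Gordon): PV = PMT₁ / (r − g) = 66,220 / (r − 0.004) = €3,678,888.89.

€3,678,888.89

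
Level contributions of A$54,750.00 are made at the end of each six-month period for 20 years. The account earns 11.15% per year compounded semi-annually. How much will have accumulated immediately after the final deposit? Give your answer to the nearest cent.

This is an ordinary annuity: 40 deposits of A$54,750.00 at the end of each six-month period.
Periodic rate r = 0.1115/2 per half-year; n is counted in half-years.
FV = PMT × [((1+r)^n − 1)/r] = 54,750 × [(1+r)^40 − 1] / r = A$7,619,608.78

A$7,619,608.78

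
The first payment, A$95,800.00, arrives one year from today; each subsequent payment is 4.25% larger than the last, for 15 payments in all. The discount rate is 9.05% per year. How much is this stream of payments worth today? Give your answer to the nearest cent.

Periodic rate r = 0.0905 per year.
Growing ordinary annuity: PV = PMT₁ × [1 − ((1+g)/(1+r))^n] / (r − g) = 95,800 × [1 − ((1+0.0425)/(1+r))^15] / (r − 0.0425) = A$979,864.99.

A$979,864.99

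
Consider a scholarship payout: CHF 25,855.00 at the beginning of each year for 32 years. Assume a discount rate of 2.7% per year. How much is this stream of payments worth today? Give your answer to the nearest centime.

CHF 564,174.47

This is an annuity due: 32 payments of CHF 25,855.00 at the beginning of each year.
Periodic rate r = 0.027 per year.
PV = PMT × [(1 − (1+r)^−n)/r] × (1+r) = 25,855 × [1 − (1+r)^−32] / r × (1+r) = CHF 564,174.47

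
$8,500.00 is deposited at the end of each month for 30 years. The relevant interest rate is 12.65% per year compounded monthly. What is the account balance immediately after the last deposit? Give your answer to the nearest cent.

This is an ordinary annuity: 360 deposits of $8,500.00 at the end of each month.
Periodic rate r = 0.1265/12 per month; n is counted in months.
FV = PMT × [((1+r)^n − 1)/r] = 8,500 × [(1+r)^360 − 1] / r = $34,352,202.47

$34,352,202.47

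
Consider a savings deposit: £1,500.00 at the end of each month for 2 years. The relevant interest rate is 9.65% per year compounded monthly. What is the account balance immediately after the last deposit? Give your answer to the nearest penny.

This is an ordinary annuity: 24 deposits of £1,500.00 at the end of each month.
Periodic rate r = 0.0965/12 per month; n is counted in months.
FV = PMT × [((1+r)^n − 1)/r] = 1,500 × [(1+r)^24 − 1] / r = £39,534.15

£39,534.15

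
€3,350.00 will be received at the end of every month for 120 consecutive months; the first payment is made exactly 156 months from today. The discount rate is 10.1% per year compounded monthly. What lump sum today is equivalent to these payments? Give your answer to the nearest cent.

€68,858.07

Ordinary annuity of 120 payments, first payment at period 156.
Periodic rate r = 0.101/12 per month; n is counted in months.
The ordinary-annuity PV formula values the stream one period before the first payment (period 155); discount that back 155 periods:
PV₀ = 3,350 × [1 − (1+r)^−120] / r × (1+r)^−155 = €68,858.07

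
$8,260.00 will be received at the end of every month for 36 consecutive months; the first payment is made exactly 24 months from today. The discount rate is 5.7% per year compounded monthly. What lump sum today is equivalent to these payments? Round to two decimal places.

$244,568.79

Ordinary annuity of 36 payments, first payment at period 24.
Periodic rate r = 0.057/12 per month; n is counted in months.
The ordinary-annuity PV formula values the stream one period before the first payment (period 23); discount that back 23 periods:
PV₀ = 8,260 × [1 − (1+r)^−36] / r × (1+r)^−23 = $244,568.79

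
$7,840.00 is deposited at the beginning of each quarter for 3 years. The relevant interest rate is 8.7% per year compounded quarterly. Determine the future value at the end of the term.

This is an annuity due: 12 deposits of $7,840.00 at the beginning of each quarter.
Periodic rate r = 0.087/4 per quarter; n is counted in quarters.
FV = PMT × [((1+r)^n − 1)/r] × (1+r) = 7,840 × [(1+r)^12 − 1] / r × (1+r) = $108,501.28

$108,501.28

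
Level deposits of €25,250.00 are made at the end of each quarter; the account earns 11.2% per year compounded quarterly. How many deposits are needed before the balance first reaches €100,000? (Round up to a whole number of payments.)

4 payments

Periodic rate r = 0.112/4 per quarter; n is counted in quarters.
Ordinary annuity FV: 100,000 = 25,250 × [((1+r)^n − 1)/r].
(1+r)^n = 1 + 100,000 × r / 25,250, so n = ln(1 + 100,000·r/25,250) / ln(1+r) = 3.81.
Round up to a whole number of payments: n = 4.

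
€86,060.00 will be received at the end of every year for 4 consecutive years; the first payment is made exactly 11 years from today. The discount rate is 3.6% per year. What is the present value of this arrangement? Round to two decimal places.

Ordinary annuity of 4 payments, first payment at period 11.
Periodic rate r = 0.036 per year.
The ordinary-annuity PV formula values the stream one period before the first payment (period 10); discount that back 10 periods:
PV₀ = 86,060 × [1 − (1+r)^−4] / r × (1+r)^−10 = €221,413.37

€221,413.37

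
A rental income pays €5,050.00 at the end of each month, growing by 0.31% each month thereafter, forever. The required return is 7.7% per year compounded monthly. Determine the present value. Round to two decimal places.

Periodic rate r = 0.077/12 per month.
Growing perpetuity (Gordon): PV = PMT₁ / (r − g) = 5,050 / (r − 0.0031) = €1,522,613.07.

€1,522,613.07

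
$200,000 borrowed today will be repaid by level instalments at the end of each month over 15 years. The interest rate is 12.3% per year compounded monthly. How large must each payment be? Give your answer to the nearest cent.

Level ordinary annuity; solve PV = PMT × [(1 − (1+r)^−n)/r] for PMT.
Periodic rate r = 0.123/12 per month; n is counted in months.
With n = 180: PMT = 200,000 / ([(1 − (1+r)^−n)/r]) = $2,439.07

$2,439.07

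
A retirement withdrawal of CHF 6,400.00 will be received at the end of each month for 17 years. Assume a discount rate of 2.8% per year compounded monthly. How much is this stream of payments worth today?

This is an ordinary annuity: 204 payments of CHF 6,400.00 at the end of each month.
Periodic rate r = 0.028/12 per month; n is counted in months.
PV = PMT × [(1 − (1+r)^−n)/r] = 6,400 × [1 − (1+r)^−204] / r = CHF 1,037,875.06

CHF 1,037,875.06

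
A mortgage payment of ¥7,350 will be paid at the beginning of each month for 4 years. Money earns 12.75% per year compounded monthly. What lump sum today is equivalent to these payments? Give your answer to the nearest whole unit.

¥278,168

This is an annuity due: 48 payments of ¥7,350 at the beginning of each month.
Periodic rate r = 0.1275/12 per month; n is counted in months.
PV = PMT × [(1 − (1+r)^−n)/r] × (1+r) = 7,350 × [1 − (1+r)^−48] / r × (1+r) = ¥278,168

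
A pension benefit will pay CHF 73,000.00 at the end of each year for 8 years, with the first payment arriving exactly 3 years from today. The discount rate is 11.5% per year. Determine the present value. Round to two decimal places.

Ordinary annuity of 8 payments, first payment at period 3.
Periodic rate r = 0.115 per year.
The ordinary-annuity PV formula values the stream one period before the first payment (period 2); discount that back 2 periods:
PV₀ = 73,000 × [1 − (1+r)^−8] / r × (1+r)^−2 = CHF 296,858.16

CHF 296,858.16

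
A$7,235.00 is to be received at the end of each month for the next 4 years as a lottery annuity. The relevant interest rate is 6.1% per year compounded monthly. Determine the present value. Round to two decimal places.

This is an ordinary annuity: 48 payments of A$7,235.00 at the end of each month.
Periodic rate r = 0.061/12 per month; n is counted in months.
PV = PMT × [(1 − (1+r)^−n)/r] = 7,235 × [1 − (1+r)^−48] / r = A$307,468.00

A$307,468.00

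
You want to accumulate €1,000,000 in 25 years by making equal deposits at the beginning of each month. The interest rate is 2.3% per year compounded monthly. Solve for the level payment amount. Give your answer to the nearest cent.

€2,464.72

Level annuity due; solve FV = PMT × [((1+r)^n − 1)/r] × (1+r) for PMT.
Periodic rate r = 0.023/12 per month; n is counted in months.
With n = 300: PMT = 1,000,000 / ([((1+r)^n − 1)/r] × (1+r)) = €2,464.72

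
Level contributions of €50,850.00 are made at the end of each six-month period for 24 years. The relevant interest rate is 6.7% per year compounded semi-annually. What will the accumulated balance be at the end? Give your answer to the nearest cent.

€5,863,667.95

This is an ordinary annuity: 48 deposits of €50,850.00 at the end of each six-month period.
Periodic rate r = 0.067/2 per half-year; n is counted in half-years.
FV = PMT × [((1+r)^n − 1)/r] = 50,850 × [(1+r)^48 − 1] / r = €5,863,667.95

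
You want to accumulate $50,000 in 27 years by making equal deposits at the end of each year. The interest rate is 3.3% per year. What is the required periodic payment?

Level ordinary annuity; solve FV = PMT × [((1+r)^n − 1)/r] for PMT.
Periodic rate r = 0.033 per year.
With n = 27: PMT = 50,000 / ([((1+r)^n − 1)/r]) = $1,176.26

$1,176.26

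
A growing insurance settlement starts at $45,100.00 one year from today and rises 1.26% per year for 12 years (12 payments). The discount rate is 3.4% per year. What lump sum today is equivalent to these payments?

Periodic rate r = 0.034 per year.
Growing ordinary annuity: PV = PMT₁ × [1 − ((1+g)/(1+r))^n] / (r − g) = 45,100 × [1 − ((1+0.0126)/(1+r))^12] / (r − 0.0126) = $467,750.27.

$467,750.27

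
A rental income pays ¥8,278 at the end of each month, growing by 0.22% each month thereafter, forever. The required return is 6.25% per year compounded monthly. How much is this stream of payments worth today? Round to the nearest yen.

¥2,751,690

Periodic rate r = 0.0625/12 per month.
Growing perpetuity (Gordon): PV = PMT₁ / (r − g) = 8,278 / (r − 0.0022) = ¥2,751,690.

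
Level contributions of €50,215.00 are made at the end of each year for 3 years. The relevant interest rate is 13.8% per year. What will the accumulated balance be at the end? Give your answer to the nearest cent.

€172,390.30

This is an ordinary annuity: 3 deposits of €50,215.00 at the end of each year.
Periodic rate r = 0.138 per year.
FV = PMT × [((1+r)^n − 1)/r] = 50,215 × [(1+r)^3 − 1] / r = €172,390.30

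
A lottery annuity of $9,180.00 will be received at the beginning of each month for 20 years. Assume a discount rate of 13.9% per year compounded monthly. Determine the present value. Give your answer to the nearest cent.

$751,160.79

This is an annuity due: 240 payments of $9,180.00 at the beginning of each month.
Periodic rate r = 0.139/12 per month; n is counted in months.
PV = PMT × [(1 − (1+r)^−n)/r] × (1+r) = 9,180 × [1 − (1+r)^−240] / r × (1+r) = $751,160.79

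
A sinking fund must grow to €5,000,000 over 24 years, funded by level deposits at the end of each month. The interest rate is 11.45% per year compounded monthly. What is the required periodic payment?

Level ordinary annuity; solve FV = PMT × [((1+r)^n − 1)/r] for PMT.
Periodic rate r = 0.1145/12 per month; n is counted in months.
With n = 288: PMT = 5,000,000 / ([((1+r)^n − 1)/r]) = €3,310.94

€3,310.94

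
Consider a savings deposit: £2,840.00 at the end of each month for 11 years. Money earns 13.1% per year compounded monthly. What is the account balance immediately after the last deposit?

£830,421.91

This is an ordinary annuity: 132 deposits of £2,840.00 at the end of each month.
Periodic rate r = 0.131/12 per month; n is counted in months.
FV = PMT × [((1+r)^n − 1)/r] = 2,840 × [(1+r)^132 − 1] / r = £830,421.91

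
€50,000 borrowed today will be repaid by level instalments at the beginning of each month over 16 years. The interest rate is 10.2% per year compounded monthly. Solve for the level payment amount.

€524.73

Level annuity due; solve PV = PMT × [(1 − (1+r)^−n)/r] × (1+r) for PMT.
Periodic rate r = 0.102/12 per month; n is counted in months.
With n = 192: PMT = 50,000 / ([(1 − (1+r)^−n)/r] × (1+r)) = €524.73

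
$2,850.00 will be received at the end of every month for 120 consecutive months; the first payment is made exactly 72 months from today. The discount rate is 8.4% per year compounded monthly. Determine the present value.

Ordinary annuity of 120 payments, first payment at period 72.
Periodic rate r = 0.084/12 per month; n is counted in months.
The ordinary-annuity PV formula values the stream one period before the first payment (period 71); discount that back 71 periods:
PV₀ = 2,850 × [1 − (1+r)^−120] / r × (1+r)^−71 = $140,687.68

$140,687.68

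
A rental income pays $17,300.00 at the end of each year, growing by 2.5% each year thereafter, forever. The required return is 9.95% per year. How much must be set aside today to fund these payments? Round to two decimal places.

Periodic rate r = 0.0995 per year.
Growing perpetuity (Gordon): PV = PMT₁ / (r − g) = 17,300 / (r − 0.025) = $232,214.77.

$232,214.77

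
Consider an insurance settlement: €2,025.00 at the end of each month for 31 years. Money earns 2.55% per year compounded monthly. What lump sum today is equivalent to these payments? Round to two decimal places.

€520,307.27

This is an ordinary annuity: 372 payments of €2,025.00 at the end of each month.
Periodic rate r = 0.0255/12 per month; n is counted in months.
PV = PMT × [(1 − (1+r)^−n)/r] = 2,025 × [1 − (1+r)^−372] / r = €520,307.27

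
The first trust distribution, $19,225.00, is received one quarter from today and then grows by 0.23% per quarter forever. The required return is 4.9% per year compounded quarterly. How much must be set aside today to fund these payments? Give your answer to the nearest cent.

$1,932,160.80

Periodic rate r = 0.049/4 per quarter.
Growing perpetuity (Gordon): PV = PMT₁ / (r − g) = 19,225 / (r − 0.0023) = $1,932,160.80.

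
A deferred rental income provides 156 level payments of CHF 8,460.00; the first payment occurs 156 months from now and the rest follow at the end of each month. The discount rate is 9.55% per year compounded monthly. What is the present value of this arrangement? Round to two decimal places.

Ordinary annuity of 156 payments, first payment at period 156.
Periodic rate r = 0.0955/12 per month; n is counted in months.
The ordinary-annuity PV formula values the stream one period before the first payment (period 155); discount that back 155 periods:
PV₀ = 8,460 × [1 − (1+r)^−156] / r × (1+r)^−155 = CHF 220,789.27

CHF 220,789.27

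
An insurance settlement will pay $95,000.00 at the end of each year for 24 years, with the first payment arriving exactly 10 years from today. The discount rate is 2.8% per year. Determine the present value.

Ordinary annuity of 24 payments, first payment at period 10.
Periodic rate r = 0.028 per year.
The ordinary-annuity PV formula values the stream one period before the first payment (period 9); discount that back 9 periods:
PV₀ = 95,000 × [1 − (1+r)^−24] / r × (1+r)^−9 = $1,282,297.49

$1,282,297.49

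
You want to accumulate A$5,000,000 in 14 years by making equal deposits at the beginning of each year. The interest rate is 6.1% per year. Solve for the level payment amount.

Level annuity due; solve FV = PMT × [((1+r)^n − 1)/r] × (1+r) for PMT.
Periodic rate r = 0.061 per year.
With n = 14: PMT = 5,000,000 / ([((1+r)^n − 1)/r] × (1+r)) = A$222,677.05

A$222,677.05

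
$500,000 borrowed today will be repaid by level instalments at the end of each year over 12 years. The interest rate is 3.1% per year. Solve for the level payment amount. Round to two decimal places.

$50,531.36

Level ordinary annuity; solve PV = PMT × [(1 − (1+r)^−n)/r] for PMT.
Periodic rate r = 0.031 per year.
With n = 12: PMT = 500,000 / ([(1 − (1+r)^−n)/r]) = $50,531.36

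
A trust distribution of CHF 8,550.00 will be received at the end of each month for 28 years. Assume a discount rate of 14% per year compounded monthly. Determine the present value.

CHF 717,982.75

This is an ordinary annuity: 336 payments of CHF 8,550.00 at the end of each month.
Periodic rate r = 0.14/12 per month; n is counted in months.
PV = PMT × [(1 − (1+r)^−n)/r] = 8,550 × [1 − (1+r)^−336] / r = CHF 717,982.75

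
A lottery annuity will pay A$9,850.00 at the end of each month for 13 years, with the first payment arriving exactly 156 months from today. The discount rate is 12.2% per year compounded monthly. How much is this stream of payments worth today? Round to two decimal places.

Ordinary annuity of 156 payments, first payment at period 156.
Periodic rate r = 0.122/12 per month; n is counted in months.
The ordinary-annuity PV formula values the stream one period before the first payment (period 155); discount that back 155 periods:
PV₀ = 9,850 × [1 − (1+r)^−156] / r × (1+r)^−155 = A$160,304.26

A$160,304.26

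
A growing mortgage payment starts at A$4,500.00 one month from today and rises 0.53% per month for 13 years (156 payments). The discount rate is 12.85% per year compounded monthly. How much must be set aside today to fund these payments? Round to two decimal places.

A$471,766.54

Periodic rate r = 0.1285/12 per month; n is counted in months.
Growing ordinary annuity: PV = PMT₁ × [1 − ((1+g)/(1+r))^n] / (r − g) = 4,500 × [1 − ((1+0.0053)/(1+r))^156] / (r − 0.0053) = A$471,766.54.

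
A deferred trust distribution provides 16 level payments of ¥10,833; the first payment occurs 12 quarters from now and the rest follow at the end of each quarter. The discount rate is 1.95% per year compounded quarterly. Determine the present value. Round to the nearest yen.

Ordinary annuity of 16 payments, first payment at period 12.
Periodic rate r = 0.0195/4 per quarter; n is counted in quarters.
The ordinary-annuity PV formula values the stream one period before the first payment (period 11); discount that back 11 periods:
PV₀ = 10,833 × [1 − (1+r)^−16] / r × (1+r)^−11 = ¥157,686

¥157,686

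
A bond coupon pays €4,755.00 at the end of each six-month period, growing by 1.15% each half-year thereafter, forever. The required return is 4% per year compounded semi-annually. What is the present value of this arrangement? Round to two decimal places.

Periodic rate r = 0.04/2 per half-year.
Growing perpetuity (Gordon): PV = PMT₁ / (r − g) = 4,755 / (r − 0.0115) = €559,411.76.

€559,411.76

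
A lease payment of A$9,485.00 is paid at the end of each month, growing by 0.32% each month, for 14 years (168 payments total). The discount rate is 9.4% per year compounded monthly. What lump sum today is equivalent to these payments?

Periodic rate r = 0.094/12 per month; n is counted in months.
Growing ordinary annuity: PV = PMT₁ × [1 − ((1+g)/(1+r))^n] / (r − g) = 9,485 × [1 − ((1+0.0032)/(1+r))^168] / (r − 0.0032) = A$1,103,185.16.

A$1,103,185.16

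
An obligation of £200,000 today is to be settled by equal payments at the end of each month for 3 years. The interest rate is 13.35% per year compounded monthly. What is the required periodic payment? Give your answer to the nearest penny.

£6,772.56

Level ordinary annuity; solve PV = PMT × [(1 − (1+r)^−n)/r] for PMT.
Periodic rate r = 0.1335/12 per month; n is counted in months.
With n = 36: PMT = 200,000 / ([(1 − (1+r)^−n)/r]) = £6,772.56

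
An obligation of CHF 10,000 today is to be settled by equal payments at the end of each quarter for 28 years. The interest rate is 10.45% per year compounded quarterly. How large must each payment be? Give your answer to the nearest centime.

CHF 276.65

Level ordinary annuity; solve PV = PMT × [(1 − (1+r)^−n)/r] for PMT.
Periodic rate r = 0.1045/4 per quarter; n is counted in quarters.
With n = 112: PMT = 10,000 / ([(1 − (1+r)^−n)/r]) = CHF 276.65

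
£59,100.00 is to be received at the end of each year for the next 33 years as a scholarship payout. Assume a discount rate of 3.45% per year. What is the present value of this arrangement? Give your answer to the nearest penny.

This is an ordinary annuity: 33 payments of £59,100.00 at the end of each year.
Periodic rate r = 0.0345 per year.
PV = PMT × [(1 − (1+r)^−n)/r] = 59,100 × [1 − (1+r)^−33] / r = £1,153,721.29

£1,153,721.29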